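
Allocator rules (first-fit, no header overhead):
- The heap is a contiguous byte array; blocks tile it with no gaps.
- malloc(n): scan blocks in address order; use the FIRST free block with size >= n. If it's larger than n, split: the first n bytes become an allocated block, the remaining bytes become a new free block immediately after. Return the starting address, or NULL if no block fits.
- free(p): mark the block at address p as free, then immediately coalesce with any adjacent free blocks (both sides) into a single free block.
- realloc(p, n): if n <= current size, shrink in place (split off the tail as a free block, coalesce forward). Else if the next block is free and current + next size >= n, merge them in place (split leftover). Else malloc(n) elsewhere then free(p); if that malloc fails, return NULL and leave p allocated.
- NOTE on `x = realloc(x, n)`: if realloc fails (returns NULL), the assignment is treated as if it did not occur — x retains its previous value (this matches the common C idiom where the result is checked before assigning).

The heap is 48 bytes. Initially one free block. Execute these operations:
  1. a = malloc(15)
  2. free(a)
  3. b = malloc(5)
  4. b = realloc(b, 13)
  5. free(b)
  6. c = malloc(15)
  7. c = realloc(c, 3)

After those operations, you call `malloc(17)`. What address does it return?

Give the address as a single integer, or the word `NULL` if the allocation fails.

Op 1: a = malloc(15) -> a = 0; heap: [0-14 ALLOC][15-47 FREE]
Op 2: free(a) -> (freed a); heap: [0-47 FREE]
Op 3: b = malloc(5) -> b = 0; heap: [0-4 ALLOC][5-47 FREE]
Op 4: b = realloc(b, 13) -> b = 0; heap: [0-12 ALLOC][13-47 FREE]
Op 5: free(b) -> (freed b); heap: [0-47 FREE]
Op 6: c = malloc(15) -> c = 0; heap: [0-14 ALLOC][15-47 FREE]
Op 7: c = realloc(c, 3) -> c = 0; heap: [0-2 ALLOC][3-47 FREE]
malloc(17): first-fit scan over [0-2 ALLOC][3-47 FREE] -> 3

Answer: 3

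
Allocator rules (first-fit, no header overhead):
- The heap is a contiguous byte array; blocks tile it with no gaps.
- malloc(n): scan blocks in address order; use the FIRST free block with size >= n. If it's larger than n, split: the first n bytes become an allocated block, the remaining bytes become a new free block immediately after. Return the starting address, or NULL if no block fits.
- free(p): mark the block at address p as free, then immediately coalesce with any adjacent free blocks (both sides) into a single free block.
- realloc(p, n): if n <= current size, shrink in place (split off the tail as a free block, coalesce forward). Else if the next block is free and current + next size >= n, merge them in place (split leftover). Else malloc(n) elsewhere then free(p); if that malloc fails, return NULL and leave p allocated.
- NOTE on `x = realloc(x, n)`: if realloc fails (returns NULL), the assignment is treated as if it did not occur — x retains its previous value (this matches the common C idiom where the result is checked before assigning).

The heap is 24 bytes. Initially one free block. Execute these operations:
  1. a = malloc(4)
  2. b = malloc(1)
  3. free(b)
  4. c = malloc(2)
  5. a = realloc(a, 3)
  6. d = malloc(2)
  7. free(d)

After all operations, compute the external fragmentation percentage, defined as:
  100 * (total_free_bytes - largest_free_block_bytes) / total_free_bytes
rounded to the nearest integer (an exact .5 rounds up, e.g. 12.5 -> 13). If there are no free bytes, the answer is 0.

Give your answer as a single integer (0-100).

Answer: 5

Derivation:
Op 1: a = malloc(4) -> a = 0; heap: [0-3 ALLOC][4-23 FREE]
Op 2: b = malloc(1) -> b = 4; heap: [0-3 ALLOC][4-4 ALLOC][5-23 FREE]
Op 3: free(b) -> (freed b); heap: [0-3 ALLOC][4-23 FREE]
Op 4: c = malloc(2) -> c = 4; heap: [0-3 ALLOC][4-5 ALLOC][6-23 FREE]
Op 5: a = realloc(a, 3) -> a = 0; heap: [0-2 ALLOC][3-3 FREE][4-5 ALLOC][6-23 FREE]
Op 6: d = malloc(2) -> d = 6; heap: [0-2 ALLOC][3-3 FREE][4-5 ALLOC][6-7 ALLOC][8-23 FREE]
Op 7: free(d) -> (freed d); heap: [0-2 ALLOC][3-3 FREE][4-5 ALLOC][6-23 FREE]
Free blocks: [1 18] total_free=19 largest=18 -> 100*(19-18)/19 = 100/19 ≈ 5.263 -> rounds to 5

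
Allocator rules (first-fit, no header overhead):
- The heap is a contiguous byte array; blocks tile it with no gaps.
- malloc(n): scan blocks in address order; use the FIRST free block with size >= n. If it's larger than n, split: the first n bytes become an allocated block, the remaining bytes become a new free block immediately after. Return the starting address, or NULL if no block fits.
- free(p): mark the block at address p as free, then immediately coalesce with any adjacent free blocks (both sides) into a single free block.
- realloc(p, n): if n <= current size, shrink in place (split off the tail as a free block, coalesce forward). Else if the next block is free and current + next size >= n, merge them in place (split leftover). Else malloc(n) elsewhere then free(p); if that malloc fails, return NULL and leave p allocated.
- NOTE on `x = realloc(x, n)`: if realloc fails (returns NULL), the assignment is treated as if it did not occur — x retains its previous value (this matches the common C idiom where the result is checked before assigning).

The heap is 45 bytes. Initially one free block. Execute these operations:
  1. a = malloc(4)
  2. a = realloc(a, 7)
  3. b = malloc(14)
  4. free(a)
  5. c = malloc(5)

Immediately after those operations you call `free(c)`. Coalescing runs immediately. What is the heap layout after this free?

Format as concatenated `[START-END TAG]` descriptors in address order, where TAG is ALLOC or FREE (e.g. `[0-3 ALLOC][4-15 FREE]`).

Answer: [0-6 FREE][7-20 ALLOC][21-44 FREE]

Derivation:
Op 1: a = malloc(4) -> a = 0; heap: [0-3 ALLOC][4-44 FREE]
Op 2: a = realloc(a, 7) -> a = 0; heap: [0-6 ALLOC][7-44 FREE]
Op 3: b = malloc(14) -> b = 7; heap: [0-6 ALLOC][7-20 ALLOC][21-44 FREE]
Op 4: free(a) -> (freed a); heap: [0-6 FREE][7-20 ALLOC][21-44 FREE]
Op 5: c = malloc(5) -> c = 0; heap: [0-4 ALLOC][5-6 FREE][7-20 ALLOC][21-44 FREE]
free(c): c = 0 -> block [0-4 ALLOC]; mark free, coalesce with adjacent free neighbors -> [0-6 FREE][7-20 ALLOC][21-44 FREE]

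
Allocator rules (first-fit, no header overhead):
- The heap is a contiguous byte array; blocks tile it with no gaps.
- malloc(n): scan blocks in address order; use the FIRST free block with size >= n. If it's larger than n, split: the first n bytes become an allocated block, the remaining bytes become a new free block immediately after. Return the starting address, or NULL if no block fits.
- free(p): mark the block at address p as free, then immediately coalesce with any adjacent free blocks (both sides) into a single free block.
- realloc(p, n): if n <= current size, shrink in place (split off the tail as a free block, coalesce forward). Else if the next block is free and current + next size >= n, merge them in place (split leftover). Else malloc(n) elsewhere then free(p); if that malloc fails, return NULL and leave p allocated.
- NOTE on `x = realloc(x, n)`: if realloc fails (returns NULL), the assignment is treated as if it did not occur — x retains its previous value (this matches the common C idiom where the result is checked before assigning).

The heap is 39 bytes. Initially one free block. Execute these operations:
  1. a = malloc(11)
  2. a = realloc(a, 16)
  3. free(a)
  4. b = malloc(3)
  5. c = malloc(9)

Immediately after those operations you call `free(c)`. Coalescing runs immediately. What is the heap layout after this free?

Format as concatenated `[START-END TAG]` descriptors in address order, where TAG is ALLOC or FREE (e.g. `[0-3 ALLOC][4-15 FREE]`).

Answer: [0-2 ALLOC][3-38 FREE]

Derivation:
Op 1: a = malloc(11) -> a = 0; heap: [0-10 ALLOC][11-38 FREE]
Op 2: a = realloc(a, 16) -> a = 0; heap: [0-15 ALLOC][16-38 FREE]
Op 3: free(a) -> (freed a); heap: [0-38 FREE]
Op 4: b = malloc(3) -> b = 0; heap: [0-2 ALLOC][3-38 FREE]
Op 5: c = malloc(9) -> c = 3; heap: [0-2 ALLOC][3-11 ALLOC][12-38 FREE]
free(c): c = 3 -> block [3-11 ALLOC]; mark free, coalesce with adjacent free neighbors -> [0-2 ALLOC][3-38 FREE]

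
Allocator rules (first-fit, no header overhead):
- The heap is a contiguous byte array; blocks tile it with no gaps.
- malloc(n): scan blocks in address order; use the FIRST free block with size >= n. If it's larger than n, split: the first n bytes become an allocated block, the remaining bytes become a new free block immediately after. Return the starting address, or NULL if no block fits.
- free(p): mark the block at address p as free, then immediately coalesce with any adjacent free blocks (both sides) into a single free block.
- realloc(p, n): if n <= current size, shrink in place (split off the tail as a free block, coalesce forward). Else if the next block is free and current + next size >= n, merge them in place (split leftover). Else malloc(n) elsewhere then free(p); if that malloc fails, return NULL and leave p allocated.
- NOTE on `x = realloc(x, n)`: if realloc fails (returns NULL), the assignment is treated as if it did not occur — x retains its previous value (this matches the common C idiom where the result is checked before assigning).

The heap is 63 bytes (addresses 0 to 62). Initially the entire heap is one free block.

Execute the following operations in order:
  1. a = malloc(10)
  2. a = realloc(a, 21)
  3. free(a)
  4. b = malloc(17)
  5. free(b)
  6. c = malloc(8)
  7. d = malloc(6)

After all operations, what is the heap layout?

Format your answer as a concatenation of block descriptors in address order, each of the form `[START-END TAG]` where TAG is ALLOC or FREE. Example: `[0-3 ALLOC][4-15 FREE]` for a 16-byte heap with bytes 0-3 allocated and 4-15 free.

Answer: [0-7 ALLOC][8-13 ALLOC][14-62 FREE]

Derivation:
Op 1: a = malloc(10) -> a = 0; heap: [0-9 ALLOC][10-62 FREE]
Op 2: a = realloc(a, 21) -> a = 0; heap: [0-20 ALLOC][21-62 FREE]
Op 3: free(a) -> (freed a); heap: [0-62 FREE]
Op 4: b = malloc(17) -> b = 0; heap: [0-16 ALLOC][17-62 FREE]
Op 5: free(b) -> (freed b); heap: [0-62 FREE]
Op 6: c = malloc(8) -> c = 0; heap: [0-7 ALLOC][8-62 FREE]
Op 7: d = malloc(6) -> d = 8; heap: [0-7 ALLOC][8-13 ALLOC][14-62 FREE]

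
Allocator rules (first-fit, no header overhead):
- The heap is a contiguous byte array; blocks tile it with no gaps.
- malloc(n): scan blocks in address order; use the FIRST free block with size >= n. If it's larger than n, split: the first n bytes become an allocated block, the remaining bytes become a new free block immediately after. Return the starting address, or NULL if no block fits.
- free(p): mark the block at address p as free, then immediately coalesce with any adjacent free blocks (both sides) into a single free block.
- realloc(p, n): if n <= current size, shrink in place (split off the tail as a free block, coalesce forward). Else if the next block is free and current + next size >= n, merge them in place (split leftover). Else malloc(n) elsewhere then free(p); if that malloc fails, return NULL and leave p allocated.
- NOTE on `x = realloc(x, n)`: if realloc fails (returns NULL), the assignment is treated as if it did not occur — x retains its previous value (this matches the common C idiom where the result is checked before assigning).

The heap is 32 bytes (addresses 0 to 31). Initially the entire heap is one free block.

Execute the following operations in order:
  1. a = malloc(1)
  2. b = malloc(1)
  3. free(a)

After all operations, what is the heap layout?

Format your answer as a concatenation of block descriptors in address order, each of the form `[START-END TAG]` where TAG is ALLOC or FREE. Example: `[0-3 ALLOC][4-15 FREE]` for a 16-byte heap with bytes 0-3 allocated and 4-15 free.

Op 1: a = malloc(1) -> a = 0; heap: [0-0 ALLOC][1-31 FREE]
Op 2: b = malloc(1) -> b = 1; heap: [0-0 ALLOC][1-1 ALLOC][2-31 FREE]
Op 3: free(a) -> (freed a); heap: [0-0 FREE][1-1 ALLOC][2-31 FREE]

Answer: [0-0 FREE][1-1 ALLOC][2-31 FREE]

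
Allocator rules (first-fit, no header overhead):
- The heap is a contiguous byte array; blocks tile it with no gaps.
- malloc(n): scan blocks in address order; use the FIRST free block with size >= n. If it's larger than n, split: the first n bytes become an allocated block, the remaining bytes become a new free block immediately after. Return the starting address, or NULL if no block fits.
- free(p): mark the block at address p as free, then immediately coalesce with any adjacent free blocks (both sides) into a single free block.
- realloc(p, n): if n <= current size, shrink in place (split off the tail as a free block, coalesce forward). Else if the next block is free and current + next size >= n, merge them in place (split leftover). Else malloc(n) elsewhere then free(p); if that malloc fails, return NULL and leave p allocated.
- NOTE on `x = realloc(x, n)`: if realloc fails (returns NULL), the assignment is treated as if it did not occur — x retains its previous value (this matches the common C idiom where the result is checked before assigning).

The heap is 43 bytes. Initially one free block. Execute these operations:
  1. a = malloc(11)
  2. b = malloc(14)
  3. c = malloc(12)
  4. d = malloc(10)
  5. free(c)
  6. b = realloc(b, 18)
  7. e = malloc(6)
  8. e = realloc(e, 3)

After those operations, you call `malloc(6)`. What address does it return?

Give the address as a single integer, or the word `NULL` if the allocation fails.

Op 1: a = malloc(11) -> a = 0; heap: [0-10 ALLOC][11-42 FREE]
Op 2: b = malloc(14) -> b = 11; heap: [0-10 ALLOC][11-24 ALLOC][25-42 FREE]
Op 3: c = malloc(12) -> c = 25; heap: [0-10 ALLOC][11-24 ALLOC][25-36 ALLOC][37-42 FREE]
Op 4: d = malloc(10) -> d = NULL; heap: [0-10 ALLOC][11-24 ALLOC][25-36 ALLOC][37-42 FREE]
Op 5: free(c) -> (freed c); heap: [0-10 ALLOC][11-24 ALLOC][25-42 FREE]
Op 6: b = realloc(b, 18) -> b = 11; heap: [0-10 ALLOC][11-28 ALLOC][29-42 FREE]
Op 7: e = malloc(6) -> e = 29; heap: [0-10 ALLOC][11-28 ALLOC][29-34 ALLOC][35-42 FREE]
Op 8: e = realloc(e, 3) -> e = 29; heap: [0-10 ALLOC][11-28 ALLOC][29-31 ALLOC][32-42 FREE]
malloc(6): first-fit scan over [0-10 ALLOC][11-28 ALLOC][29-31 ALLOC][32-42 FREE] -> 32

Answer: 32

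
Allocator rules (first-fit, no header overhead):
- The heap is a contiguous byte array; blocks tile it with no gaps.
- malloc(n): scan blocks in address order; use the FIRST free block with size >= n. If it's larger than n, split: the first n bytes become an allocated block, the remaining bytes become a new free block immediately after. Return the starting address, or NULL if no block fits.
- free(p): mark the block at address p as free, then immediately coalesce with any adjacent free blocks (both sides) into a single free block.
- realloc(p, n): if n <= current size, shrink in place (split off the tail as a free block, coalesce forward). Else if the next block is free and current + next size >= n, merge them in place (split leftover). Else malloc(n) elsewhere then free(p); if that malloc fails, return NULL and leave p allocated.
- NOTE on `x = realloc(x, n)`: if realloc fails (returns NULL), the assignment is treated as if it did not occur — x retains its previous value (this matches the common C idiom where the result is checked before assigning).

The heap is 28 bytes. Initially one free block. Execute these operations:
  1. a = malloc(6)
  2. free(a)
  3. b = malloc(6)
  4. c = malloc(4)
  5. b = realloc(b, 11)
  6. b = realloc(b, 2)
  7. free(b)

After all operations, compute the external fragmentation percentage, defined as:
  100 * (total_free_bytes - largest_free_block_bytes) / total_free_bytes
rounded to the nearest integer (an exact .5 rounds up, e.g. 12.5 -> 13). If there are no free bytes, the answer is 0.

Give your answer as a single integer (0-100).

Answer: 25

Derivation:
Op 1: a = malloc(6) -> a = 0; heap: [0-5 ALLOC][6-27 FREE]
Op 2: free(a) -> (freed a); heap: [0-27 FREE]
Op 3: b = malloc(6) -> b = 0; heap: [0-5 ALLOC][6-27 FREE]
Op 4: c = malloc(4) -> c = 6; heap: [0-5 ALLOC][6-9 ALLOC][10-27 FREE]
Op 5: b = realloc(b, 11) -> b = 10; heap: [0-5 FREE][6-9 ALLOC][10-20 ALLOC][21-27 FREE]
Op 6: b = realloc(b, 2) -> b = 10; heap: [0-5 FREE][6-9 ALLOC][10-11 ALLOC][12-27 FREE]
Op 7: free(b) -> (freed b); heap: [0-5 FREE][6-9 ALLOC][10-27 FREE]
Free blocks: [6 18] total_free=24 largest=18 -> 100*(24-18)/24 = 600/24 = 25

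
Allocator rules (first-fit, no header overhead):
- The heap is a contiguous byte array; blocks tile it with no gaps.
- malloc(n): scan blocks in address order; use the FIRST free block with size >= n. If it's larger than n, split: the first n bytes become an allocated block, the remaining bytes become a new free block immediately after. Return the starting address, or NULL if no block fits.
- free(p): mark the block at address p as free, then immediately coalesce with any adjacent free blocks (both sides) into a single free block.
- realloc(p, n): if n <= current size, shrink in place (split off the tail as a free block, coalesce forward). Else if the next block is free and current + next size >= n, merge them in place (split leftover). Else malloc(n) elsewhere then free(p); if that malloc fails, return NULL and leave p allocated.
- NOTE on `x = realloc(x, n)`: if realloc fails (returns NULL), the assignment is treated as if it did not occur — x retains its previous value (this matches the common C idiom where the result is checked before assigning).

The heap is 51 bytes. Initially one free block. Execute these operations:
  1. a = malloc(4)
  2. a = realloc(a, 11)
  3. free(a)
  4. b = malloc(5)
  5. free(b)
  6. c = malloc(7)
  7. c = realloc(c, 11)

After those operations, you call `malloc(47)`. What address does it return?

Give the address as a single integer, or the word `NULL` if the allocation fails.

Op 1: a = malloc(4) -> a = 0; heap: [0-3 ALLOC][4-50 FREE]
Op 2: a = realloc(a, 11) -> a = 0; heap: [0-10 ALLOC][11-50 FREE]
Op 3: free(a) -> (freed a); heap: [0-50 FREE]
Op 4: b = malloc(5) -> b = 0; heap: [0-4 ALLOC][5-50 FREE]
Op 5: free(b) -> (freed b); heap: [0-50 FREE]
Op 6: c = malloc(7) -> c = 0; heap: [0-6 ALLOC][7-50 FREE]
Op 7: c = realloc(c, 11) -> c = 0; heap: [0-10 ALLOC][11-50 FREE]
malloc(47): first-fit scan over [0-10 ALLOC][11-50 FREE] -> NULL

Answer: NULL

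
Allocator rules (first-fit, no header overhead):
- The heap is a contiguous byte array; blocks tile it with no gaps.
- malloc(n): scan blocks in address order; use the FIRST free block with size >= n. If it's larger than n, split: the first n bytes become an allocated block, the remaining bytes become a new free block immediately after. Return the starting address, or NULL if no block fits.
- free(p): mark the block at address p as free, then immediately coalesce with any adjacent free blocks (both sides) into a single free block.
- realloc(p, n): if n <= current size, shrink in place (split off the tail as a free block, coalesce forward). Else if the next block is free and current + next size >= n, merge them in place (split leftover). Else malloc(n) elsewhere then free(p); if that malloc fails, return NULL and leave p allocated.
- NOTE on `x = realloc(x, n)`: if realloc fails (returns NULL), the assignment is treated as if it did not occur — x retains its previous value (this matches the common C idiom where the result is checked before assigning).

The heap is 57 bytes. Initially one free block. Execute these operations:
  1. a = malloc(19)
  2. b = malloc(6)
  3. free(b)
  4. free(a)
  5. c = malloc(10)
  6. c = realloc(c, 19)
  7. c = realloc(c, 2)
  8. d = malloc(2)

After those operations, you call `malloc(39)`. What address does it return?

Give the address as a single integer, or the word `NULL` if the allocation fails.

Op 1: a = malloc(19) -> a = 0; heap: [0-18 ALLOC][19-56 FREE]
Op 2: b = malloc(6) -> b = 19; heap: [0-18 ALLOC][19-24 ALLOC][25-56 FREE]
Op 3: free(b) -> (freed b); heap: [0-18 ALLOC][19-56 FREE]
Op 4: free(a) -> (freed a); heap: [0-56 FREE]
Op 5: c = malloc(10) -> c = 0; heap: [0-9 ALLOC][10-56 FREE]
Op 6: c = realloc(c, 19) -> c = 0; heap: [0-18 ALLOC][19-56 FREE]
Op 7: c = realloc(c, 2) -> c = 0; heap: [0-1 ALLOC][2-56 FREE]
Op 8: d = malloc(2) -> d = 2; heap: [0-1 ALLOC][2-3 ALLOC][4-56 FREE]
malloc(39): first-fit scan over [0-1 ALLOC][2-3 ALLOC][4-56 FREE] -> 4

Answer: 4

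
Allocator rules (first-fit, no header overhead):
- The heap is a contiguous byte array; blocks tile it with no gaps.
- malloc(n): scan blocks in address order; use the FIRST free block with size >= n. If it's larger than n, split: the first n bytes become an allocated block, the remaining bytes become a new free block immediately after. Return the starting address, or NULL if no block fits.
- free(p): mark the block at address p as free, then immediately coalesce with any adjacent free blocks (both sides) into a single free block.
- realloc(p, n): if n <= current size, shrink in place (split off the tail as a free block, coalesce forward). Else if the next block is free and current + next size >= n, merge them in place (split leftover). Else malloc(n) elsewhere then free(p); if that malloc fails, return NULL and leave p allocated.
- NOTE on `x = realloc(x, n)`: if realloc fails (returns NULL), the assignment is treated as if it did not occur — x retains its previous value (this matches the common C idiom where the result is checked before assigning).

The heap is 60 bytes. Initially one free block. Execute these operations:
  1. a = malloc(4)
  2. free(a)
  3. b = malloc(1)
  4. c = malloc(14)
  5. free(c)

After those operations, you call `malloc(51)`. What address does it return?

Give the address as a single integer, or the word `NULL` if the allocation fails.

Op 1: a = malloc(4) -> a = 0; heap: [0-3 ALLOC][4-59 FREE]
Op 2: free(a) -> (freed a); heap: [0-59 FREE]
Op 3: b = malloc(1) -> b = 0; heap: [0-0 ALLOC][1-59 FREE]
Op 4: c = malloc(14) -> c = 1; heap: [0-0 ALLOC][1-14 ALLOC][15-59 FREE]
Op 5: free(c) -> (freed c); heap: [0-0 ALLOC][1-59 FREE]
malloc(51): first-fit scan over [0-0 ALLOC][1-59 FREE] -> 1

Answer: 1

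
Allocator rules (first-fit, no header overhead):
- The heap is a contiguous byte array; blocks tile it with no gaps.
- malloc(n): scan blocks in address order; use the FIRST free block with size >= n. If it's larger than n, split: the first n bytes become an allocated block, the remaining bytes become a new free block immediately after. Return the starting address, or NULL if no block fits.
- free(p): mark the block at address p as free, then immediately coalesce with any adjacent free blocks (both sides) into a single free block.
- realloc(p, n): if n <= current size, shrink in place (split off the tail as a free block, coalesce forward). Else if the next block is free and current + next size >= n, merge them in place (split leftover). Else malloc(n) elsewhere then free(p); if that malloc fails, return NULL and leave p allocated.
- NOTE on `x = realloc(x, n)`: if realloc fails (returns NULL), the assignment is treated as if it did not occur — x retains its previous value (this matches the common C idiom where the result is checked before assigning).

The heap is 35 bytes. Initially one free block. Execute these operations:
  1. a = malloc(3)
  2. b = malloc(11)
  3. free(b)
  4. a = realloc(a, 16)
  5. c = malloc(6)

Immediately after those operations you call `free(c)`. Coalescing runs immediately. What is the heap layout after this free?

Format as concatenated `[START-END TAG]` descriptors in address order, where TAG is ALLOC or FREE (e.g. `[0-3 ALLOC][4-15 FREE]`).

Op 1: a = malloc(3) -> a = 0; heap: [0-2 ALLOC][3-34 FREE]
Op 2: b = malloc(11) -> b = 3; heap: [0-2 ALLOC][3-13 ALLOC][14-34 FREE]
Op 3: free(b) -> (freed b); heap: [0-2 ALLOC][3-34 FREE]
Op 4: a = realloc(a, 16) -> a = 0; heap: [0-15 ALLOC][16-34 FREE]
Op 5: c = malloc(6) -> c = 16; heap: [0-15 ALLOC][16-21 ALLOC][22-34 FREE]
free(c): c = 16 -> block [16-21 ALLOC]; mark free, coalesce with adjacent free neighbors -> [0-15 ALLOC][16-34 FREE]

Answer: [0-15 ALLOC][16-34 FREE]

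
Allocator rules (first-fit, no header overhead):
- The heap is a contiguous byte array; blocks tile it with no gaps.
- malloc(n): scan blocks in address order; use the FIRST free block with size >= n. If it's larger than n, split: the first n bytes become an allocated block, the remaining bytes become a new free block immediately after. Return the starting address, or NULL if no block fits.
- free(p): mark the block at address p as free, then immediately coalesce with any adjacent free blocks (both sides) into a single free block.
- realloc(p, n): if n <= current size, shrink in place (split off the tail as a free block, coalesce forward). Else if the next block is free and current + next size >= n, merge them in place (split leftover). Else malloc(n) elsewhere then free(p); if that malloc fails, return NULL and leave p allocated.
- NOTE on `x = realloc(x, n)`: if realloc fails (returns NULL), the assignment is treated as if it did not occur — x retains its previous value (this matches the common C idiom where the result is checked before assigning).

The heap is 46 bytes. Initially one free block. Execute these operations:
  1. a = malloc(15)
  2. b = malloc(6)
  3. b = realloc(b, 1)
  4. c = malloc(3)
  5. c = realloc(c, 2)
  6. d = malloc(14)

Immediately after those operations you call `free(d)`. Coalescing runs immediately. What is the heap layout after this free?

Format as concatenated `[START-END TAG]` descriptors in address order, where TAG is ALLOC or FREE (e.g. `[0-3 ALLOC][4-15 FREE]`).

Op 1: a = malloc(15) -> a = 0; heap: [0-14 ALLOC][15-45 FREE]
Op 2: b = malloc(6) -> b = 15; heap: [0-14 ALLOC][15-20 ALLOC][21-45 FREE]
Op 3: b = realloc(b, 1) -> b = 15; heap: [0-14 ALLOC][15-15 ALLOC][16-45 FREE]
Op 4: c = malloc(3) -> c = 16; heap: [0-14 ALLOC][15-15 ALLOC][16-18 ALLOC][19-45 FREE]
Op 5: c = realloc(c, 2) -> c = 16; heap: [0-14 ALLOC][15-15 ALLOC][16-17 ALLOC][18-45 FREE]
Op 6: d = malloc(14) -> d = 18; heap: [0-14 ALLOC][15-15 ALLOC][16-17 ALLOC][18-31 ALLOC][32-45 FREE]
free(d): d = 18 -> block [18-31 ALLOC]; mark free, coalesce with adjacent free neighbors -> [0-14 ALLOC][15-15 ALLOC][16-17 ALLOC][18-45 FREE]

Answer: [0-14 ALLOC][15-15 ALLOC][16-17 ALLOC][18-45 FREE]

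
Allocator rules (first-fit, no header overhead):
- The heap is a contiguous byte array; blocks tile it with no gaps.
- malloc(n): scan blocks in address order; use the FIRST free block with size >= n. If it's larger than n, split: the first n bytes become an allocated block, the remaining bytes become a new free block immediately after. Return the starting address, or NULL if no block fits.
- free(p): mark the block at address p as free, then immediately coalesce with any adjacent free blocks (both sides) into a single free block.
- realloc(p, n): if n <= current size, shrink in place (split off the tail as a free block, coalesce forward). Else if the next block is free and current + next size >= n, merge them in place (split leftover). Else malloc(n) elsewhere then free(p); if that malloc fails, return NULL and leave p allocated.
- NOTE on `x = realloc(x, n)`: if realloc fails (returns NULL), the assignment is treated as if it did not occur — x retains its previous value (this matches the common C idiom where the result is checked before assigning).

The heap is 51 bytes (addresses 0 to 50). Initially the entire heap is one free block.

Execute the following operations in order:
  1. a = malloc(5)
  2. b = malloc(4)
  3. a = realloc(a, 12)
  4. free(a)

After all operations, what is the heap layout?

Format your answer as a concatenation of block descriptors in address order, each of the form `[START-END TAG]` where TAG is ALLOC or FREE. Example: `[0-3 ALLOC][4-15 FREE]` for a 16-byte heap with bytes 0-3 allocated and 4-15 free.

Op 1: a = malloc(5) -> a = 0; heap: [0-4 ALLOC][5-50 FREE]
Op 2: b = malloc(4) -> b = 5; heap: [0-4 ALLOC][5-8 ALLOC][9-50 FREE]
Op 3: a = realloc(a, 12) -> a = 9; heap: [0-4 FREE][5-8 ALLOC][9-20 ALLOC][21-50 FREE]
Op 4: free(a) -> (freed a); heap: [0-4 FREE][5-8 ALLOC][9-50 FREE]

Answer: [0-4 FREE][5-8 ALLOC][9-50 FREE]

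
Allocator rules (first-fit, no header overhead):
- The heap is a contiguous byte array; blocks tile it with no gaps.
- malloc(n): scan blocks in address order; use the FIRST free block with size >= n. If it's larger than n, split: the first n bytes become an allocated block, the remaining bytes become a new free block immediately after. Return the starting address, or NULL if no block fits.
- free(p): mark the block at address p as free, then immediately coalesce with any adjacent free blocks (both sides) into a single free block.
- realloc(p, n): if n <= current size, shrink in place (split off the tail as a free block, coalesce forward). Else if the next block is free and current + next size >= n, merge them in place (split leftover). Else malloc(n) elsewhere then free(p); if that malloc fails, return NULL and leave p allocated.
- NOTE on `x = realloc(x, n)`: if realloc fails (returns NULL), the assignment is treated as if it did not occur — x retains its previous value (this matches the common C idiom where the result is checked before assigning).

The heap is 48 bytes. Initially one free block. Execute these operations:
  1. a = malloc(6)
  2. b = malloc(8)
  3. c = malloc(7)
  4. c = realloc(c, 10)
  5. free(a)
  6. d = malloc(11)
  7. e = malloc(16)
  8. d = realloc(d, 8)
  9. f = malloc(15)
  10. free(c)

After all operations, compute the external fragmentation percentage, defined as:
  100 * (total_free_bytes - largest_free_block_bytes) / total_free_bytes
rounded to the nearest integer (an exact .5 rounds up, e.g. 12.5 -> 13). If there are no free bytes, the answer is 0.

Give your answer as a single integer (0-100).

Answer: 41

Derivation:
Op 1: a = malloc(6) -> a = 0; heap: [0-5 ALLOC][6-47 FREE]
Op 2: b = malloc(8) -> b = 6; heap: [0-5 ALLOC][6-13 ALLOC][14-47 FREE]
Op 3: c = malloc(7) -> c = 14; heap: [0-5 ALLOC][6-13 ALLOC][14-20 ALLOC][21-47 FREE]
Op 4: c = realloc(c, 10) -> c = 14; heap: [0-5 ALLOC][6-13 ALLOC][14-23 ALLOC][24-47 FREE]
Op 5: free(a) -> (freed a); heap: [0-5 FREE][6-13 ALLOC][14-23 ALLOC][24-47 FREE]
Op 6: d = malloc(11) -> d = 24; heap: [0-5 FREE][6-13 ALLOC][14-23 ALLOC][24-34 ALLOC][35-47 FREE]
Op 7: e = malloc(16) -> e = NULL; heap: [0-5 FREE][6-13 ALLOC][14-23 ALLOC][24-34 ALLOC][35-47 FREE]
Op 8: d = realloc(d, 8) -> d = 24; heap: [0-5 FREE][6-13 ALLOC][14-23 ALLOC][24-31 ALLOC][32-47 FREE]
Op 9: f = malloc(15) -> f = 32; heap: [0-5 FREE][6-13 ALLOC][14-23 ALLOC][24-31 ALLOC][32-46 ALLOC][47-47 FREE]
Op 10: free(c) -> (freed c); heap: [0-5 FREE][6-13 ALLOC][14-23 FREE][24-31 ALLOC][32-46 ALLOC][47-47 FREE]
Free blocks: [6 10 1] total_free=17 largest=10 -> 100*(17-10)/17 = 700/17 ≈ 41.176 -> rounds to 41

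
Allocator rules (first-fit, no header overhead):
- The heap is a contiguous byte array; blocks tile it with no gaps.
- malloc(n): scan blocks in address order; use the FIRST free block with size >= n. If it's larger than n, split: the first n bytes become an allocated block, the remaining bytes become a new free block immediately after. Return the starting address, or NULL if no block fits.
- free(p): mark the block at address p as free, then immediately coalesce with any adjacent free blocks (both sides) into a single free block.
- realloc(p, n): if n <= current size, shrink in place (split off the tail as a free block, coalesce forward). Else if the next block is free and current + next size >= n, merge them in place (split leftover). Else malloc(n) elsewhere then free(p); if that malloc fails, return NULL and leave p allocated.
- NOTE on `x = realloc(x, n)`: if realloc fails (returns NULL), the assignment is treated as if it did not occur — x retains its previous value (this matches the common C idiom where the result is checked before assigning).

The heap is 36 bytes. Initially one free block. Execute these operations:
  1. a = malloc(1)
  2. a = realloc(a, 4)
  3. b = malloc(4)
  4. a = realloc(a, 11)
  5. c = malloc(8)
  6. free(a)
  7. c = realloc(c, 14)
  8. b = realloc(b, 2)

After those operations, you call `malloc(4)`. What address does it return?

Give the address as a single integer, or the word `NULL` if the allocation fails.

Answer: 0

Derivation:
Op 1: a = malloc(1) -> a = 0; heap: [0-0 ALLOC][1-35 FREE]
Op 2: a = realloc(a, 4) -> a = 0; heap: [0-3 ALLOC][4-35 FREE]
Op 3: b = malloc(4) -> b = 4; heap: [0-3 ALLOC][4-7 ALLOC][8-35 FREE]
Op 4: a = realloc(a, 11) -> a = 8; heap: [0-3 FREE][4-7 ALLOC][8-18 ALLOC][19-35 FREE]
Op 5: c = malloc(8) -> c = 19; heap: [0-3 FREE][4-7 ALLOC][8-18 ALLOC][19-26 ALLOC][27-35 FREE]
Op 6: free(a) -> (freed a); heap: [0-3 FREE][4-7 ALLOC][8-18 FREE][19-26 ALLOC][27-35 FREE]
Op 7: c = realloc(c, 14) -> c = 19; heap: [0-3 FREE][4-7 ALLOC][8-18 FREE][19-32 ALLOC][33-35 FREE]
Op 8: b = realloc(b, 2) -> b = 4; heap: [0-3 FREE][4-5 ALLOC][6-18 FREE][19-32 ALLOC][33-35 FREE]
malloc(4): first-fit scan over [0-3 FREE][4-5 ALLOC][6-18 FREE][19-32 ALLOC][33-35 FREE] -> 0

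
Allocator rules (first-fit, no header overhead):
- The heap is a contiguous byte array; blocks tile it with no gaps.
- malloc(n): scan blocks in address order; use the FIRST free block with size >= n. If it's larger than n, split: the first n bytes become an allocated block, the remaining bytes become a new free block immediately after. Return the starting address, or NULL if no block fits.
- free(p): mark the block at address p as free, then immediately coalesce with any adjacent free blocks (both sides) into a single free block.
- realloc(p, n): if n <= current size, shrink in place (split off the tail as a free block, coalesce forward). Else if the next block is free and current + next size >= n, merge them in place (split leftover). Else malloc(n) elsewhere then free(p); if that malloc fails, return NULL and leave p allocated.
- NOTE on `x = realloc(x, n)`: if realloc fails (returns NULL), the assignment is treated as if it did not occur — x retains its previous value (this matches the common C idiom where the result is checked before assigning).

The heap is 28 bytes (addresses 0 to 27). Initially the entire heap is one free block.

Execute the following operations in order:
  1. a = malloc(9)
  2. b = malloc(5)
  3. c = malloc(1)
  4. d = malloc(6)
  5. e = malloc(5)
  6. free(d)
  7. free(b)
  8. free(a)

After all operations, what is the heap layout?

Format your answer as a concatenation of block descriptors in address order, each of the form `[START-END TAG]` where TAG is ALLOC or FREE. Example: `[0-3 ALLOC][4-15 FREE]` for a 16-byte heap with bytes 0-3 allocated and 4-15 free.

Op 1: a = malloc(9) -> a = 0; heap: [0-8 ALLOC][9-27 FREE]
Op 2: b = malloc(5) -> b = 9; heap: [0-8 ALLOC][9-13 ALLOC][14-27 FREE]
Op 3: c = malloc(1) -> c = 14; heap: [0-8 ALLOC][9-13 ALLOC][14-14 ALLOC][15-27 FREE]
Op 4: d = malloc(6) -> d = 15; heap: [0-8 ALLOC][9-13 ALLOC][14-14 ALLOC][15-20 ALLOC][21-27 FREE]
Op 5: e = malloc(5) -> e = 21; heap: [0-8 ALLOC][9-13 ALLOC][14-14 ALLOC][15-20 ALLOC][21-25 ALLOC][26-27 FREE]
Op 6: free(d) -> (freed d); heap: [0-8 ALLOC][9-13 ALLOC][14-14 ALLOC][15-20 FREE][21-25 ALLOC][26-27 FREE]
Op 7: free(b) -> (freed b); heap: [0-8 ALLOC][9-13 FREE][14-14 ALLOC][15-20 FREE][21-25 ALLOC][26-27 FREE]
Op 8: free(a) -> (freed a); heap: [0-13 FREE][14-14 ALLOC][15-20 FREE][21-25 ALLOC][26-27 FREE]

Answer: [0-13 FREE][14-14 ALLOC][15-20 FREE][21-25 ALLOC][26-27 FREE]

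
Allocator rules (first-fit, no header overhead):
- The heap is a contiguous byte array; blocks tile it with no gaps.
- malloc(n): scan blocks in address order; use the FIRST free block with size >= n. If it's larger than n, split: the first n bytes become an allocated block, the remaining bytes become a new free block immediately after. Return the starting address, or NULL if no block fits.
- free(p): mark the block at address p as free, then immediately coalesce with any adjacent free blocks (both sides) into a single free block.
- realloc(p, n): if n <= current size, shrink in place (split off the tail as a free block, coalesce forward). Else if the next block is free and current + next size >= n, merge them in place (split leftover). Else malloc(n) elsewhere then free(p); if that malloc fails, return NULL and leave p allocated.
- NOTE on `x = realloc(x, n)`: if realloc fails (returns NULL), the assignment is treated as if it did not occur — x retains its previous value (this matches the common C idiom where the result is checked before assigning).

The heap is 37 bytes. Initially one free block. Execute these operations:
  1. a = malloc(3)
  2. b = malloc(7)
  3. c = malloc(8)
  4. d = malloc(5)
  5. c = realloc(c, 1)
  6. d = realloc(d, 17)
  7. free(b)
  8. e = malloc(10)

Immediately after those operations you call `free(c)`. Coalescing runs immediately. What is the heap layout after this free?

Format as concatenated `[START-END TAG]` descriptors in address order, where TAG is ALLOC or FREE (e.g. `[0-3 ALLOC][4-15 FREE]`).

Answer: [0-2 ALLOC][3-17 FREE][18-34 ALLOC][35-36 FREE]

Derivation:
Op 1: a = malloc(3) -> a = 0; heap: [0-2 ALLOC][3-36 FREE]
Op 2: b = malloc(7) -> b = 3; heap: [0-2 ALLOC][3-9 ALLOC][10-36 FREE]
Op 3: c = malloc(8) -> c = 10; heap: [0-2 ALLOC][3-9 ALLOC][10-17 ALLOC][18-36 FREE]
Op 4: d = malloc(5) -> d = 18; heap: [0-2 ALLOC][3-9 ALLOC][10-17 ALLOC][18-22 ALLOC][23-36 FREE]
Op 5: c = realloc(c, 1) -> c = 10; heap: [0-2 ALLOC][3-9 ALLOC][10-10 ALLOC][11-17 FREE][18-22 ALLOC][23-36 FREE]
Op 6: d = realloc(d, 17) -> d = 18; heap: [0-2 ALLOC][3-9 ALLOC][10-10 ALLOC][11-17 FREE][18-34 ALLOC][35-36 FREE]
Op 7: free(b) -> (freed b); heap: [0-2 ALLOC][3-9 FREE][10-10 ALLOC][11-17 FREE][18-34 ALLOC][35-36 FREE]
Op 8: e = malloc(10) -> e = NULL; heap: [0-2 ALLOC][3-9 FREE][10-10 ALLOC][11-17 FREE][18-34 ALLOC][35-36 FREE]
free(c): c = 10 -> block [10-10 ALLOC]; mark free, coalesce with adjacent free neighbors -> [0-2 ALLOC][3-17 FREE][18-34 ALLOC][35-36 FREE]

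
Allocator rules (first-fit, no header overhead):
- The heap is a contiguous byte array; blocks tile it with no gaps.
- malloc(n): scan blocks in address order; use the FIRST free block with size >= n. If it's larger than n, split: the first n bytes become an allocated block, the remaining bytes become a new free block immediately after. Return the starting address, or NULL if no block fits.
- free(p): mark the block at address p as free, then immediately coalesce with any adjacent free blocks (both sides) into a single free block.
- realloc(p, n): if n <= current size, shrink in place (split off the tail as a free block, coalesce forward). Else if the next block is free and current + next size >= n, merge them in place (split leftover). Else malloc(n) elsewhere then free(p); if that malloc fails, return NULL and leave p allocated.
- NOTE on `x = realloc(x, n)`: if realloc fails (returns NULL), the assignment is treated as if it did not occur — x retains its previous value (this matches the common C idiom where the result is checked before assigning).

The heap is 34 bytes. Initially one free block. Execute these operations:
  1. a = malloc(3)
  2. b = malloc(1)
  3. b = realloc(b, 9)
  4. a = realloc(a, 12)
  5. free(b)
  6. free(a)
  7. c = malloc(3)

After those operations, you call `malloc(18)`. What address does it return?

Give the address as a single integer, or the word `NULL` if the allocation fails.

Op 1: a = malloc(3) -> a = 0; heap: [0-2 ALLOC][3-33 FREE]
Op 2: b = malloc(1) -> b = 3; heap: [0-2 ALLOC][3-3 ALLOC][4-33 FREE]
Op 3: b = realloc(b, 9) -> b = 3; heap: [0-2 ALLOC][3-11 ALLOC][12-33 FREE]
Op 4: a = realloc(a, 12) -> a = 12; heap: [0-2 FREE][3-11 ALLOC][12-23 ALLOC][24-33 FREE]
Op 5: free(b) -> (freed b); heap: [0-11 FREE][12-23 ALLOC][24-33 FREE]
Op 6: free(a) -> (freed a); heap: [0-33 FREE]
Op 7: c = malloc(3) -> c = 0; heap: [0-2 ALLOC][3-33 FREE]
malloc(18): first-fit scan over [0-2 ALLOC][3-33 FREE] -> 3

Answer: 3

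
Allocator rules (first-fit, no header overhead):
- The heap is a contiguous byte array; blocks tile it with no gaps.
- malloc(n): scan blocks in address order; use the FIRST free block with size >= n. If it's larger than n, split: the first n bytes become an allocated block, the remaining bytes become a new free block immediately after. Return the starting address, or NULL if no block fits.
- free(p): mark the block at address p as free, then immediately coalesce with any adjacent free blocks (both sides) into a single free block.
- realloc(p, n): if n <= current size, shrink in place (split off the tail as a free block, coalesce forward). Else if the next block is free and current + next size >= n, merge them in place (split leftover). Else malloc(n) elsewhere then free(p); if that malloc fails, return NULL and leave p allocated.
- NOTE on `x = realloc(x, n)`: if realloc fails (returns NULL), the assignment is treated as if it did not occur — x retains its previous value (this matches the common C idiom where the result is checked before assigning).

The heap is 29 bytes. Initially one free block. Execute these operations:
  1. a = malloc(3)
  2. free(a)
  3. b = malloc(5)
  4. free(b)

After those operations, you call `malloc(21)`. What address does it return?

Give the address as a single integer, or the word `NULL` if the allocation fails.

Answer: 0

Derivation:
Op 1: a = malloc(3) -> a = 0; heap: [0-2 ALLOC][3-28 FREE]
Op 2: free(a) -> (freed a); heap: [0-28 FREE]
Op 3: b = malloc(5) -> b = 0; heap: [0-4 ALLOC][5-28 FREE]
Op 4: free(b) -> (freed b); heap: [0-28 FREE]
malloc(21): first-fit scan over [0-28 FREE] -> 0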